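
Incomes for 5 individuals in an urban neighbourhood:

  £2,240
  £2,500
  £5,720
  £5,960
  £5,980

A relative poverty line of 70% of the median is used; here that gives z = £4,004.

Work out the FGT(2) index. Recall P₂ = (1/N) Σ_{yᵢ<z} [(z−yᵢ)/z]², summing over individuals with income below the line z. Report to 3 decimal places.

0.067

Incomes under z: £2,240, £2,500 (q = 2 of N = 5).
Normalized shortfalls: (4004−2240)/4004 = 0.4406; (4004−2500)/4004 = 0.3756.
Squared: 0.1941; 0.1411.
Sum = 0.335186; P₂ = 0.335186 / 5 = 0.067.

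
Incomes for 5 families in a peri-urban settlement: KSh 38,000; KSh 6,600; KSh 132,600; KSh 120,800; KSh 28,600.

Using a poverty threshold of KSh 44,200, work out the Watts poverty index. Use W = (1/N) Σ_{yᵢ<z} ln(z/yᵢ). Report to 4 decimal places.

0.4976

Below the line: KSh 6,600, KSh 28,600, KSh 38,000 (q = 3 of N = 5).
Log shortfalls: ln(44200/6600) = 1.9017; ln(44200/28600) = 0.4353; ln(44200/38000) = 0.1511.
W = 2.488112 / 5 = 0.4976.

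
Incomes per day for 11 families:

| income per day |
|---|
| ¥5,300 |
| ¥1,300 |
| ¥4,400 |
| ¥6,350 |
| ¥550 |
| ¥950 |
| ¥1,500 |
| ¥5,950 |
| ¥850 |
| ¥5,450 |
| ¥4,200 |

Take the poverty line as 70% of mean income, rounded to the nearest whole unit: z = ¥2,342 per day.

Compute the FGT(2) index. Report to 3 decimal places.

Below z: ¥550, ¥850, ¥950, ¥1,300, ¥1,500 (q = 5 of N = 11).
Gap ratios (z−y)/z: (2342−550)/2342 = 0.7652; (2342−850)/2342 = 0.6371; (2342−950)/2342 = 0.5944; (2342−1300)/2342 = 0.4449; (2342−1500)/2342 = 0.3595.
Squared: 0.5855; 0.4058; 0.3533; 0.1980; 0.1293.
Sum = 1.671792; P₂ = 1.671792 / 11 = 0.152.

0.152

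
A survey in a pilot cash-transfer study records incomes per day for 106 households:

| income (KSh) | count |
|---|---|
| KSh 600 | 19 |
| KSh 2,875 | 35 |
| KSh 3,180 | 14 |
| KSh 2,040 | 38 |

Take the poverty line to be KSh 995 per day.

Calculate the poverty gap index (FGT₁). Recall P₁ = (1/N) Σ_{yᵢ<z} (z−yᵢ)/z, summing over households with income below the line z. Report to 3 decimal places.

0.071

Below the line: 19×KSh 600 (q = 19 of N = 106).
Shortfall ratios: (995−600)/995 = 0.3970 (×19).
Sum of shortfalls = 7.542714; P₁ averages over all N: 7.542714 / 106 = 0.071.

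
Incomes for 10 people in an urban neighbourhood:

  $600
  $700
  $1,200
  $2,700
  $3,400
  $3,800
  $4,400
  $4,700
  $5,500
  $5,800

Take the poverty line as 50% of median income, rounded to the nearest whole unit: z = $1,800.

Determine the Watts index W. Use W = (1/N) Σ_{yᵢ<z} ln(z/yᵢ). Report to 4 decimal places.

Below z: $600, $700, $1,200 (q = 3 of N = 10).
ln(z/y) terms: ln(1800/600) = 1.0986; ln(1800/700) = 0.9445; ln(1800/1200) = 0.4055.
W = 2.448539 / 10 = 0.2449.

0.2449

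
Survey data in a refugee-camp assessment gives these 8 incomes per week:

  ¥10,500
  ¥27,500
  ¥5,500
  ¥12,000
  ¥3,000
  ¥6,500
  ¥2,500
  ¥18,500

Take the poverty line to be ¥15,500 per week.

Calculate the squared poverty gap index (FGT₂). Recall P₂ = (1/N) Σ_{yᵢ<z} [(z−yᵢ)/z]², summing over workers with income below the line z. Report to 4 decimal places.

0.2828

Poor units: ¥2,500, ¥3,000, ¥5,500, ¥6,500, ¥10,500, ¥12,000 (q = 6 of N = 8).
Gap ratios (z−y)/z: (15500−2500)/15500 = 0.8387; (15500−3000)/15500 = 0.8065; (15500−5500)/15500 = 0.6452; (15500−6500)/15500 = 0.5806; (15500−10500)/15500 = 0.3226; (15500−12000)/15500 = 0.2258.
Squared: 0.7034; 0.6504; 0.4162; 0.3371; 0.1041; 0.0510.
Sum = 2.262227; P₂ = 2.262227 / 8 = 0.2828.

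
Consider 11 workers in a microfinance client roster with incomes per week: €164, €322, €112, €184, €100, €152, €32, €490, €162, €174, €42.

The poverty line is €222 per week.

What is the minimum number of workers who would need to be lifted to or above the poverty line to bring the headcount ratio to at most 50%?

9 of the 11 workers are poor, so H = 9/11 = 0.818.
A headcount ratio of at most 50% allows at most ⌊0.50 × 11⌋ = 5 poor workers.
So at least 9 − 5 = 4 must be lifted.

4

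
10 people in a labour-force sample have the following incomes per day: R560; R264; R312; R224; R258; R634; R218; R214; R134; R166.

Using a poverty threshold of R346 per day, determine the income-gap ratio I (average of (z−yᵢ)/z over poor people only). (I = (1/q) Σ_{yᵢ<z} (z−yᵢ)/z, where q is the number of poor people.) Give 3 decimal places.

0.353

Below z: R134, R166, R214, R218, R224, R258, R264, R312 (q = 8 of N = 10).
Shortfall ratios (z−y)/z: 0.6127, 0.5202, 0.3815, 0.3699, 0.3526, 0.2543, 0.2370, 0.0983; sum = 2.826590.
The income-gap ratio divides by q (the poor only): 2.826590 / 8 = 0.353.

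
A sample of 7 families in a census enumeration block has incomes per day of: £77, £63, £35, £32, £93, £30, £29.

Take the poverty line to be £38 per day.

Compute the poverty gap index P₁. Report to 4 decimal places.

0.0977

Below z: £29, £30, £32, £35 (q = 4 of N = 7).
Shortfall ratios: (38−29)/38 = 0.2368; (38−30)/38 = 0.2105; (38−32)/38 = 0.1579; (38−35)/38 = 0.0789.
Sum of shortfalls = 0.684211; P₁ averages over all N: 0.684211 / 7 = 0.0977.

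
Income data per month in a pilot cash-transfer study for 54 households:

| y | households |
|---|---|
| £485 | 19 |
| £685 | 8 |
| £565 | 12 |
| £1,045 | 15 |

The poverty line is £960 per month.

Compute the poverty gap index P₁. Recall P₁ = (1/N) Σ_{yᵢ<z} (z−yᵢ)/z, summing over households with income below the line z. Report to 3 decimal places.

Poor units: 19×£485, 12×£565, 8×£685 (q = 39 of N = 54).
Shortfall ratios: (960−485)/960 = 0.4948 (×19); (960−565)/960 = 0.4115 (×12); (960−685)/960 = 0.2865 (×8).
Sum of shortfalls = 16.630208; P₁ averages over all N: 16.630208 / 54 = 0.308.

0.308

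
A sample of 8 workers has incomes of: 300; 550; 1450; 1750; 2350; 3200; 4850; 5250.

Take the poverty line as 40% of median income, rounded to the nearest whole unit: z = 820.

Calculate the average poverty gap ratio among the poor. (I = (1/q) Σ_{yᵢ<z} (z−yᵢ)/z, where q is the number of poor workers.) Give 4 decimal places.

0.4817

Poor units: 300, 550 (q = 2 of N = 8).
Shortfall ratios (z−y)/z: 0.6341, 0.3293; sum = 0.963415.
I averages over the q = 2 poor units only: 0.963415 / 2 = 0.4817.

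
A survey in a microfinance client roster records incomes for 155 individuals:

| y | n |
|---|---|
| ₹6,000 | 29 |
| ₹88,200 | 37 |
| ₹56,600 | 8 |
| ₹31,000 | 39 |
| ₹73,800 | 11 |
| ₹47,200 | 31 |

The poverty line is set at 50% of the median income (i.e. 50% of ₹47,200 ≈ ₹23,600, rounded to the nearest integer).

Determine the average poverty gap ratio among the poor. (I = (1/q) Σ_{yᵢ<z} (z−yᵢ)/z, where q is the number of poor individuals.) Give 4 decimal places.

Incomes under z: 29×₹6,000 (q = 29 of N = 155).
Relative gaps: 0.7458 (×29); sum = 21.627119.
I averages over the q = 29 poor units only: 21.627119 / 29 = 0.7458.

0.7458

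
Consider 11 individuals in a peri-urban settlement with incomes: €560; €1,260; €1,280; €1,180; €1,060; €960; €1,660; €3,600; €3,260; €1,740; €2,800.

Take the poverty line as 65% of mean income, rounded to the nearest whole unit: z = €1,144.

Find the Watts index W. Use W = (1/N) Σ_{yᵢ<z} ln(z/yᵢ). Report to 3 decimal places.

Poor units: €560, €960, €1,060 (q = 3 of N = 11).
ln(z/y) terms: ln(1144/560) = 0.7143; ln(1144/960) = 0.1754; ln(1144/1060) = 0.0763.
W = 0.965964 / 11 = 0.088.

0.088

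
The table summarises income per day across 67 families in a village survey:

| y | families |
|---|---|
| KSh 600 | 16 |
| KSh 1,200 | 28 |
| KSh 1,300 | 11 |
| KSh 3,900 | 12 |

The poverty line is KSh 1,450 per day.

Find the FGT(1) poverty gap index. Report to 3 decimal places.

Below z: 16×KSh 600, 28×KSh 1,200, 11×KSh 1,300 (q = 55 of N = 67).
Relative gaps: (1450−600)/1450 = 0.5862 (×16); (1450−1200)/1450 = 0.1724 (×28); (1450−1300)/1450 = 0.1034 (×11).
Sum of shortfalls = 15.344828; P₁ averages over all N: 15.344828 / 67 = 0.229.

0.229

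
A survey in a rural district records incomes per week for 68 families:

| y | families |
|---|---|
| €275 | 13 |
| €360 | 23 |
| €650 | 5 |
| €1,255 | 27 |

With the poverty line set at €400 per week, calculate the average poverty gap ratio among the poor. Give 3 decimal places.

0.177

Below the line: 13×€275, 23×€360 (q = 36 of N = 68).
Shortfall ratios (z−y)/z: 0.3125 (×13), 0.1000 (×23); sum = 6.362500.
I averages over the q = 36 poor units only: 6.362500 / 36 = 0.177.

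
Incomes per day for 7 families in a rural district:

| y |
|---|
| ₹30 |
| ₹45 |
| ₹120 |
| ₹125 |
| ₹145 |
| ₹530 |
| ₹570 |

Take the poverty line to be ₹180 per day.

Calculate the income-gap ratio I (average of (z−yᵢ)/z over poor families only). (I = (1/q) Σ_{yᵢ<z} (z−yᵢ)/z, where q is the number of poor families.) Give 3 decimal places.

Below z: ₹30, ₹45, ₹120, ₹125, ₹145 (q = 5 of N = 7).
Relative gaps: 0.8333, 0.7500, 0.3333, 0.3056, 0.1944; sum = 2.416667.
The income-gap ratio divides by q (the poor only): 2.416667 / 5 = 0.483.

0.483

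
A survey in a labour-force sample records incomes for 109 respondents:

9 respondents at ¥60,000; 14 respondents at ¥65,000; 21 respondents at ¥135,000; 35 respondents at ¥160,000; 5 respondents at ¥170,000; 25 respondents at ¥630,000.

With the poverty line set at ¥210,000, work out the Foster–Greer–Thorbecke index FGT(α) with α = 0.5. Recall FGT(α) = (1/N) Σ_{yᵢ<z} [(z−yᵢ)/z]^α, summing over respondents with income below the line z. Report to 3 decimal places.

0.468

Incomes under z: 9×¥60,000, 14×¥65,000, 21×¥135,000, 35×¥160,000, 5×¥170,000 (q = 84 of N = 109).
Relative gaps: (210000−60000)/210000 = 0.7143 (×9); (210000−65000)/210000 = 0.6905 (×14); (210000−135000)/210000 = 0.3571 (×21); (210000−160000)/210000 = 0.2381 (×35); (210000−170000)/210000 = 0.1905 (×5).
Raised to α = 0.5: 0.84515 (×9); 0.83095 (×14); 0.59761 (×21); 0.48795 (×35); 0.43644 (×5).
Sum = 51.050004; FGT(0.5) = 51.050004 / 109 = 0.468.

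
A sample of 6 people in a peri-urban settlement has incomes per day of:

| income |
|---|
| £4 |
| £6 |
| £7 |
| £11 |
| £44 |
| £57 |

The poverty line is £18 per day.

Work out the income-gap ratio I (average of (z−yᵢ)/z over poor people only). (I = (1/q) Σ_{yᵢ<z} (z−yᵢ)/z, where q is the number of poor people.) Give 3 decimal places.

0.611

Incomes under z: £4, £6, £7, £11 (q = 4 of N = 6).
Relative gaps: 0.7778, 0.6667, 0.6111, 0.3889; sum = 2.444444.
I averages over the q = 4 poor units only: 2.444444 / 4 = 0.611.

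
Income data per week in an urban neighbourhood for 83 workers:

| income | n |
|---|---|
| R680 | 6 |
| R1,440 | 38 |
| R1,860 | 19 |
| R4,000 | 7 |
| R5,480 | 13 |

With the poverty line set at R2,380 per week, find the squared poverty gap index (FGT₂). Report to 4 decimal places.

0.1192

Below the line: 6×R680, 38×R1,440, 19×R1,860 (q = 63 of N = 83).
Gap ratios (z−y)/z: (2380−680)/2380 = 0.7143 (×6); (2380−1440)/2380 = 0.3950 (×38); (2380−1860)/2380 = 0.2185 (×19).
Squared: 0.5102 (×6); 0.1560 (×38); 0.0477 (×19).
Sum = 9.895911; P₂ = 9.895911 / 83 = 0.1192.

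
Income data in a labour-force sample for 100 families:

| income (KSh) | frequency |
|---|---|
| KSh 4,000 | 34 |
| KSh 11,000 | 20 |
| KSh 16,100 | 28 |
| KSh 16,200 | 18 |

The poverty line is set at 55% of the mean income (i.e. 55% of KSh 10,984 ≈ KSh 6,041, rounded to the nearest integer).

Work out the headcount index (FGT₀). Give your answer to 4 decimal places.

0.3400

34 of the 100 families have income below KSh 6,041.
H = 34/100 = 0.3400.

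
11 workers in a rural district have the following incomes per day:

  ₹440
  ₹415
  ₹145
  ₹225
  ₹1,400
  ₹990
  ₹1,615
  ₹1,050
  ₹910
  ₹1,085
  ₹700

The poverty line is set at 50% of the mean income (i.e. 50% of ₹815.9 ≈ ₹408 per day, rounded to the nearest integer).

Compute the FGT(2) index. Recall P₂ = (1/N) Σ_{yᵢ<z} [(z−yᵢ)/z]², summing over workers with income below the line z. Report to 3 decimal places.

Incomes under z: ₹145, ₹225 (q = 2 of N = 11).
Normalized shortfalls: (408−145)/408 = 0.6446; (408−225)/408 = 0.4485.
Squared: 0.4155; 0.2012.
Sum = 0.616698; P₂ = 0.616698 / 11 = 0.056.

0.056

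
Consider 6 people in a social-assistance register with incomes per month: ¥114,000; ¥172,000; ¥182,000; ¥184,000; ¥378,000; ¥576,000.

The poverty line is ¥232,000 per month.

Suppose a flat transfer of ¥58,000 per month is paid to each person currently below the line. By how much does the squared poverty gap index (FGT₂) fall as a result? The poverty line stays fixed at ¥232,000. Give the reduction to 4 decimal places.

0.0580

Before: below the line — ¥114,000, ¥172,000, ¥182,000, ¥184,000; squared poverty gap index (FGT₂) = 0.069139.
After the ¥58,000 transfer: below the line — ¥172,000, ¥230,000; squared poverty gap index (FGT₂) = 0.011160.
Reduction = 0.069139 − 0.011160 = 0.0580.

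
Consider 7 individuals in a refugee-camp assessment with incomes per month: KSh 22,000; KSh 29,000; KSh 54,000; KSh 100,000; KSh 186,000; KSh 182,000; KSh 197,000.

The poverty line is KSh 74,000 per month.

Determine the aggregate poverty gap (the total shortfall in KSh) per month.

KSh 117,000

Poor units: KSh 22,000, KSh 29,000, KSh 54,000 (q = 3 of N = 7).
Individual gaps: 74000−22000 = 52000; 74000−29000 = 45000; 74000−54000 = 20000.
Aggregate gap = KSh 117,000.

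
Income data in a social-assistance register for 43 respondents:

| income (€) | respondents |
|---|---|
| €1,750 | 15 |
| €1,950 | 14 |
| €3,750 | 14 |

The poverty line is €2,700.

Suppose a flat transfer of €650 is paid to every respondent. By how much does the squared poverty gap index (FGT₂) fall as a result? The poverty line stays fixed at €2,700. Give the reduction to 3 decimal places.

Before: below the line — 15×€1,750, 14×€1,950; squared poverty gap index (FGT₂) = 0.06831.
After the €650 transfer: below the line — 15×€2,400, 14×€2,600; squared poverty gap index (FGT₂) = 0.00475.
Reduction = 0.06831 − 0.00475 = 0.064.

0.064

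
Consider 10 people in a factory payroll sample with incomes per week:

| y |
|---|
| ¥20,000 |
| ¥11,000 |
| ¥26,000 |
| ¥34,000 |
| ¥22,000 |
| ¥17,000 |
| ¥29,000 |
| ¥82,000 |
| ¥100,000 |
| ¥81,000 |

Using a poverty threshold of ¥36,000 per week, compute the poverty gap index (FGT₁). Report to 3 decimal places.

Below the line: ¥11,000, ¥17,000, ¥20,000, ¥22,000, ¥26,000, ¥29,000, ¥34,000 (q = 7 of N = 10).
Relative gaps: (36000−11000)/36000 = 0.6944; (36000−17000)/36000 = 0.5278; (36000−20000)/36000 = 0.4444; (36000−22000)/36000 = 0.3889; (36000−26000)/36000 = 0.2778; (36000−29000)/36000 = 0.1944; (36000−34000)/36000 = 0.0556.
Σ = 2.583333. Dividing by the full population N = 10 gives P₁ = 0.258.

0.258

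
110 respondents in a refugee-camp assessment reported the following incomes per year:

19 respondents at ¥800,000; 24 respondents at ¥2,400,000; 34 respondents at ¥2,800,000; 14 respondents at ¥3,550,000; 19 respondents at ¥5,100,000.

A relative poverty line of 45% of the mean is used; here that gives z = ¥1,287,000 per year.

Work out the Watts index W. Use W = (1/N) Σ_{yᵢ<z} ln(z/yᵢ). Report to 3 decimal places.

0.082

Below the line: 19×¥800,000 (q = 19 of N = 110).
ln(z/y) terms: ln(1287000/800000) = 0.4755 (×19).
W = 9.033692 / 110 = 0.082.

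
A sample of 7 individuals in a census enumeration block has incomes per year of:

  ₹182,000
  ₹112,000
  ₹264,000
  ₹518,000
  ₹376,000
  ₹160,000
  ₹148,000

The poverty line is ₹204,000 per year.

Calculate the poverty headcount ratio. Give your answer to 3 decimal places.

0.571

4 of the 7 individuals have income below ₹204,000.
H = 4/7 = 0.571.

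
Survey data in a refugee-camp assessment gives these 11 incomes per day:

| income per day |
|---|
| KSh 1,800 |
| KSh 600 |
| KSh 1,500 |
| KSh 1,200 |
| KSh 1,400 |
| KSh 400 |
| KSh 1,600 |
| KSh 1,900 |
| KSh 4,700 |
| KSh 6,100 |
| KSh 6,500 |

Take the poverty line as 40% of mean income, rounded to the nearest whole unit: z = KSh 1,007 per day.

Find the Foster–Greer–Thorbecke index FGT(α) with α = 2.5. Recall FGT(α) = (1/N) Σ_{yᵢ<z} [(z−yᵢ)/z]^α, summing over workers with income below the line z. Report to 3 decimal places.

0.035

Below z: KSh 400, KSh 600 (q = 2 of N = 11).
Normalized shortfalls: (1007−400)/1007 = 0.6028; (1007−600)/1007 = 0.4042.
Raised to α = 2.5: 0.28210; 0.10385.
Sum = 0.385948; FGT(2.5) = 0.385948 / 11 = 0.035.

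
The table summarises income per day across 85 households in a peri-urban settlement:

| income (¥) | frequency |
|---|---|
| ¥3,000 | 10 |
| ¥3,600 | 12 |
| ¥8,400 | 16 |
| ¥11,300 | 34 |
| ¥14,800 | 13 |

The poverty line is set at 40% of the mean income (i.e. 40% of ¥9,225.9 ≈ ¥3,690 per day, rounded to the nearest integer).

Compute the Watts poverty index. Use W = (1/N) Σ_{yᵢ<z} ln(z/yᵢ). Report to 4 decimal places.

0.0278

Below the line: 10×¥3,000, 12×¥3,600 (q = 22 of N = 85).
ln(z/y) terms: ln(3690/3000) = 0.2070 (×10); ln(3690/3600) = 0.0247 (×12).
W = 2.366453 / 85 = 0.0278.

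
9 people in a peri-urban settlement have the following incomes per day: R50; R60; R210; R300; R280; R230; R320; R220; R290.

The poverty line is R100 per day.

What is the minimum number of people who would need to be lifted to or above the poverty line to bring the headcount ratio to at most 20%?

1

2 of the 9 people are poor, so H = 2/9 = 0.222.
A headcount ratio of at most 20% allows at most ⌊0.20 × 9⌋ = 1 poor people.
So at least 2 − 1 = 1 must be lifted.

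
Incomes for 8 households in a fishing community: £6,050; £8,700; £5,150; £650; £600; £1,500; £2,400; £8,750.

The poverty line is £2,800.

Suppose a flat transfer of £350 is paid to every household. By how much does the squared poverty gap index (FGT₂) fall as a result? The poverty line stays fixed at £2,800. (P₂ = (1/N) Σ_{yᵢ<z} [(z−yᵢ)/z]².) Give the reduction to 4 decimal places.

Before: below the line — £600, £650, £1,500, £2,400; squared poverty gap index (FGT₂) = 0.180365.
After the £350 transfer: below the line — £950, £1,000, £1,850, £2,750; squared poverty gap index (FGT₂) = 0.120655.
Reduction = 0.180365 − 0.120655 = 0.0597.

0.0597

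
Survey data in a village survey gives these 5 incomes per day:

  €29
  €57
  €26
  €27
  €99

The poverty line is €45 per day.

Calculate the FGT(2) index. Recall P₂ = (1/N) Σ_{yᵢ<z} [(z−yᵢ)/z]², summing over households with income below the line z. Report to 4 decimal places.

0.0929

Below z: €26, €27, €29 (q = 3 of N = 5).
Shortfall ratios: (45−26)/45 = 0.4222; (45−27)/45 = 0.4000; (45−29)/45 = 0.3556.
Squared: 0.1783; 0.1600; 0.1264.
Sum = 0.464691; P₂ = 0.464691 / 5 = 0.0929.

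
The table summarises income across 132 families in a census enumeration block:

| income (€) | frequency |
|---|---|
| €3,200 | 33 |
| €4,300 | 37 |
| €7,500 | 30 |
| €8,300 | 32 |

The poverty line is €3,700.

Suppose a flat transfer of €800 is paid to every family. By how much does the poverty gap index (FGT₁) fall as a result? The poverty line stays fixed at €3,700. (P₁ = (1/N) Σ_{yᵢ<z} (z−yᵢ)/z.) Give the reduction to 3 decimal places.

Before: below the line — 33×€3,200; poverty gap index (FGT₁) = 0.03378.
After the €800 transfer: below the line — none; poverty gap index (FGT₁) = 0.00000.
Reduction = 0.03378 − 0.00000 = 0.034.

0.034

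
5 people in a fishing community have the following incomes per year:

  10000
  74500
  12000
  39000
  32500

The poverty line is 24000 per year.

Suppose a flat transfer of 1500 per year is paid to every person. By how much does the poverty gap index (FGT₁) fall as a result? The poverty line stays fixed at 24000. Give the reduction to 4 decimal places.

0.0250

Before: below the line — 10000, 12000; poverty gap index (FGT₁) = 0.216667.
After the 1500 transfer: below the line — 11500, 13500; poverty gap index (FGT₁) = 0.191667.
Reduction = 0.216667 − 0.191667 = 0.0250.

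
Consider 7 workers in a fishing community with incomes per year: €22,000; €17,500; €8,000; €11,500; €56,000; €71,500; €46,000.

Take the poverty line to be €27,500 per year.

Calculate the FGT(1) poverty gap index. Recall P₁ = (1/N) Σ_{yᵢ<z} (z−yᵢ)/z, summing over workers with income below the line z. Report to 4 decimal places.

Incomes under z: €8,000, €11,500, €17,500, €22,000 (q = 4 of N = 7).
Shortfall ratios: (27500−8000)/27500 = 0.7091; (27500−11500)/27500 = 0.5818; (27500−17500)/27500 = 0.3636; (27500−22000)/27500 = 0.2000.
Σ = 1.854545. Dividing by the full population N = 7 gives P₁ = 0.2649.

0.2649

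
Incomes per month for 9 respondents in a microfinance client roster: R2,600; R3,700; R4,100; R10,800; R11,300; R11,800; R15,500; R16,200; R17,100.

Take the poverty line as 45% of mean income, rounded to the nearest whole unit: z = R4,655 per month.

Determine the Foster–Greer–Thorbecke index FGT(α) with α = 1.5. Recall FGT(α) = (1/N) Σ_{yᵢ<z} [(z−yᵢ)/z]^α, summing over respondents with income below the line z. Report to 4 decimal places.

Below the line: R2,600, R3,700, R4,100 (q = 3 of N = 9).
Relative gaps: (4655−2600)/4655 = 0.4415; (4655−3700)/4655 = 0.2052; (4655−4100)/4655 = 0.1192.
Raised to α = 1.5: 0.29332; 0.09292; 0.04117.
Sum = 0.427409; FGT(1.5) = 0.427409 / 9 = 0.0475.

0.0475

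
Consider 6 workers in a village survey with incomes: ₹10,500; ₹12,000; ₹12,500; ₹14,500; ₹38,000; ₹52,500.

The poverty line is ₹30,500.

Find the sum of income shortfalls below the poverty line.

₹72,500

Below the line: ₹10,500, ₹12,000, ₹12,500, ₹14,500 (q = 4 of N = 6).
Individual gaps: 30500−10500 = 20000; 30500−12000 = 18500; 30500−12500 = 18000; 30500−14500 = 16000.
Aggregate gap = ₹72,500.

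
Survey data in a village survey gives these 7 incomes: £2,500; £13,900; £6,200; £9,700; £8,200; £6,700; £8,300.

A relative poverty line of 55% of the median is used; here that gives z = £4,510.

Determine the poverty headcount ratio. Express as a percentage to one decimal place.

14.3%

1 of the 7 households have income below £4,510.
H = 1/7 = 14.3%.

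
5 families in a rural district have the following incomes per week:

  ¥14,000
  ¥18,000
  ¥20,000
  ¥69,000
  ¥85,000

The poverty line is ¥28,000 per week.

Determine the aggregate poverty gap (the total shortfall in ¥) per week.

Below the line: ¥14,000, ¥18,000, ¥20,000 (q = 3 of N = 5).
Individual gaps: 28000−14000 = 14000; 28000−18000 = 10000; 28000−20000 = 8000.
Aggregate gap = ¥32,000.

¥32,000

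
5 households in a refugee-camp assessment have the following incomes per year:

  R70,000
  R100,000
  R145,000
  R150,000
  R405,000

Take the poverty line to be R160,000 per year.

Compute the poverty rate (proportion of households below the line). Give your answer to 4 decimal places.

0.8000

4 of the 5 households have income below R160,000.
H = 4/5 = 0.8000.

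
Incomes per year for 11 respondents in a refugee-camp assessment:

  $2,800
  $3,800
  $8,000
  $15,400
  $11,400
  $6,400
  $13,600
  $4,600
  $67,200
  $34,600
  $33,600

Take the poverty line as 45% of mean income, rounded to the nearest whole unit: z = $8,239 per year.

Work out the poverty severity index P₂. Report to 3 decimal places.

Below z: $2,800, $3,800, $4,600, $6,400, $8,000 (q = 5 of N = 11).
Shortfall ratios: (8239−2800)/8239 = 0.6602; (8239−3800)/8239 = 0.5388; (8239−4600)/8239 = 0.4417; (8239−6400)/8239 = 0.2232; (8239−8000)/8239 = 0.0290.
Squared: 0.4358; 0.2903; 0.1951; 0.0498; 0.0008.
Sum = 0.971828; P₂ = 0.971828 / 11 = 0.088.

0.088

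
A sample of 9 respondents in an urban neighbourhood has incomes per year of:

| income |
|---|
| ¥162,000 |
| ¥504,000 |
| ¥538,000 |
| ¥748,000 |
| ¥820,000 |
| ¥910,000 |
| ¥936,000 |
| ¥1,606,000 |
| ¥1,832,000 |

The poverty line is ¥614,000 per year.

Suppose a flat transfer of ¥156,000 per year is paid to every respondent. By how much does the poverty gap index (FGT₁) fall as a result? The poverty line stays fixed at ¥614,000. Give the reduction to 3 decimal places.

0.062

Before: below the line — ¥162,000, ¥504,000, ¥538,000; poverty gap index (FGT₁) = 0.11545.
After the ¥156,000 transfer: below the line — ¥318,000; poverty gap index (FGT₁) = 0.05356.
Reduction = 0.11545 − 0.05356 = 0.062.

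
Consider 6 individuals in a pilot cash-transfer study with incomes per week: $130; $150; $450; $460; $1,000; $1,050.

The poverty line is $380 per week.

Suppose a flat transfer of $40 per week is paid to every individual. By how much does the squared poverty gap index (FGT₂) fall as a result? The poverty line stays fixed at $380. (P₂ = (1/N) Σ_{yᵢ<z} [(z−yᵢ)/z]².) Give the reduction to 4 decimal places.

0.0406

Before: below the line — $130, $150; squared poverty gap index (FGT₂) = 0.133195.
After the $40 transfer: below the line — $170, $190; squared poverty gap index (FGT₂) = 0.092567.
Reduction = 0.133195 − 0.092567 = 0.0406.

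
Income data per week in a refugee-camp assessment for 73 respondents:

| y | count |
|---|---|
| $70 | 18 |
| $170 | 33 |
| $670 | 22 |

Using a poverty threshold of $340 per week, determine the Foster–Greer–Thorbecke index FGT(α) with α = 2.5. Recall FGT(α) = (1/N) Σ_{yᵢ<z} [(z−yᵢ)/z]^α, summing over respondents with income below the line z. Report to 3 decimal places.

0.218

Incomes under z: 18×$70, 33×$170 (q = 51 of N = 73).
Shortfall ratios: (340−70)/340 = 0.7941 (×18); (340−170)/340 = 0.5000 (×33).
Raised to α = 2.5: 0.56197 (×18); 0.17678 (×33).
Sum = 15.949067; FGT(2.5) = 15.949067 / 73 = 0.218.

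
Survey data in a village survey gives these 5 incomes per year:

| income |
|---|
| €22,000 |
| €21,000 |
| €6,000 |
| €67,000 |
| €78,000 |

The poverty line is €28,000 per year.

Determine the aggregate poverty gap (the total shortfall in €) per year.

Below the line: €6,000, €21,000, €22,000 (q = 3 of N = 5).
Individual gaps: 28000−6000 = 22000; 28000−21000 = 7000; 28000−22000 = 6000.
Aggregate gap = €35,000.

€35,000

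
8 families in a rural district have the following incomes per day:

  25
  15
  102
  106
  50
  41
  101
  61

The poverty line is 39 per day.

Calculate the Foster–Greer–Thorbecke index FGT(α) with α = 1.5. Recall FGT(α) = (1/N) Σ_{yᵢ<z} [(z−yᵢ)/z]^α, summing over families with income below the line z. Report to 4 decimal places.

Poor units: 15, 25 (q = 2 of N = 8).
Relative gaps: (39−15)/39 = 0.6154; (39−25)/39 = 0.3590.
Raised to α = 1.5: 0.48275; 0.21508.
Sum = 0.697825; FGT(1.5) = 0.697825 / 8 = 0.0872.

0.0872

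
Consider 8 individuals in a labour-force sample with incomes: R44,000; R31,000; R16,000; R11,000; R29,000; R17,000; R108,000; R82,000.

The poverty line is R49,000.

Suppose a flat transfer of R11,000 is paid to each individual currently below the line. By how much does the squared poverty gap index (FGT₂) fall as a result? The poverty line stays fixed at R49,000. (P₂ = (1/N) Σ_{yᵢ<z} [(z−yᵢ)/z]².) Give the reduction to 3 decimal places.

Before: below the line — R11,000, R16,000, R17,000, R29,000, R31,000, R44,000; squared poverty gap index (FGT₂) = 0.22418.
After the R11,000 transfer: below the line — R22,000, R27,000, R28,000, R40,000, R42,000; squared poverty gap index (FGT₂) = 0.09288.
Reduction = 0.22418 − 0.09288 = 0.131.

0.131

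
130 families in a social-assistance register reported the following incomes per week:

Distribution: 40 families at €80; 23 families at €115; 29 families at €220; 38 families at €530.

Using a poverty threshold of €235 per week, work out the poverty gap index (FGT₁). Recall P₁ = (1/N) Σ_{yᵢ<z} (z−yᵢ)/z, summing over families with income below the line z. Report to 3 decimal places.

Below z: 40×€80, 23×€115, 29×€220 (q = 92 of N = 130).
Gap ratios (z−y)/z: (235−80)/235 = 0.6596 (×40); (235−115)/235 = 0.5106 (×23); (235−220)/235 = 0.0638 (×29).
Sum of shortfalls = 39.978723; P₁ averages over all N: 39.978723 / 130 = 0.308.

0.308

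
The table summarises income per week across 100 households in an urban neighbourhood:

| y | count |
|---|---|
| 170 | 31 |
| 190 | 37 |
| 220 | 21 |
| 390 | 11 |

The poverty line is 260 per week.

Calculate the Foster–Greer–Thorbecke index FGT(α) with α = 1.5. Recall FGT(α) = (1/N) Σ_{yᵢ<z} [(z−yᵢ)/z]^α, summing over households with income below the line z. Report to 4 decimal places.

0.1275

Incomes under z: 31×170, 37×190, 21×220 (q = 89 of N = 100).
Relative gaps: (260−170)/260 = 0.3462 (×31); (260−190)/260 = 0.2692 (×37); (260−220)/260 = 0.1538 (×21).
Raised to α = 1.5: 0.20366 (×31); 0.13970 (×37); 0.06034 (×21).
Sum = 12.749431; FGT(1.5) = 12.749431 / 100 = 0.1275.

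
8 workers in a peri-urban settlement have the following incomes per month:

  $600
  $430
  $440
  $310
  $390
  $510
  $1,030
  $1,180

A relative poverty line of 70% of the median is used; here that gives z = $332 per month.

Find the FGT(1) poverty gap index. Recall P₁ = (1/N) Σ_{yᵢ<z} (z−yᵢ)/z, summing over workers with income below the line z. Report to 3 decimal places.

0.008

Below the line: $310 (q = 1 of N = 8).
Normalized shortfalls: (332−310)/332 = 0.0663.
Sum of shortfalls = 0.066265; P₁ averages over all N: 0.066265 / 8 = 0.008.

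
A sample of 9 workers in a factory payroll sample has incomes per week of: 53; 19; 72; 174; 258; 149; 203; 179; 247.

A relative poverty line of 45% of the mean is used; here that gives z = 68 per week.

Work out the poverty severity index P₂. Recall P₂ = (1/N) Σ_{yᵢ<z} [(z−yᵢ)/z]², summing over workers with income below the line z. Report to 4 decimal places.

Poor units: 19, 53 (q = 2 of N = 9).
Relative gaps: (68−19)/68 = 0.7206; (68−53)/68 = 0.2206.
Squared: 0.5192; 0.0487.
Sum = 0.567907; P₂ = 0.567907 / 9 = 0.0631.

0.0631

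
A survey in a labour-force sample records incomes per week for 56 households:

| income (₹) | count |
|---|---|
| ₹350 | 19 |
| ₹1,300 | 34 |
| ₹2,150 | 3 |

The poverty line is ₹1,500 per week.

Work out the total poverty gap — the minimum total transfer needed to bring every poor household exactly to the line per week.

₹28,650

Below z: 19×₹350, 34×₹1,300 (q = 53 of N = 56).
Individual gaps: 19×(1500−350) = 21850; 34×(1500−1300) = 6800.
Aggregate gap = ₹28,650.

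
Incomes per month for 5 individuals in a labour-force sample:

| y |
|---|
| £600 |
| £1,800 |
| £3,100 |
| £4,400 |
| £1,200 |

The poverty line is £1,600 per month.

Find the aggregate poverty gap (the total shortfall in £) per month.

Poor units: £600, £1,200 (q = 2 of N = 5).
Individual gaps: 1600−600 = 1000; 1600−1200 = 400.
Aggregate gap = £1,400.

£1,400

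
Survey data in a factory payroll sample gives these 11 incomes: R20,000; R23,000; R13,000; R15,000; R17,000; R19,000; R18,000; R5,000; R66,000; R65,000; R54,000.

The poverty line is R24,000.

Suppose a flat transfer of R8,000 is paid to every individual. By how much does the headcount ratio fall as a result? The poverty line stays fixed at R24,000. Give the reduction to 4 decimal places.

Before: below the line — R5,000, R13,000, R15,000, R17,000, R18,000, R19,000, R20,000, R23,000; headcount ratio = 0.727273.
After the R8,000 transfer: below the line — R13,000, R21,000, R23,000; headcount ratio = 0.272727.
Reduction = 0.727273 − 0.272727 = 0.4545.

0.4545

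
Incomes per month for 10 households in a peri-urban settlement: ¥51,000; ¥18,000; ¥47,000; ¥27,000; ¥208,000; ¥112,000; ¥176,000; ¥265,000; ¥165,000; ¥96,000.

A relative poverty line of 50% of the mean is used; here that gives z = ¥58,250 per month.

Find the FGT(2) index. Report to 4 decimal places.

Incomes under z: ¥18,000, ¥27,000, ¥47,000, ¥51,000 (q = 4 of N = 10).
Gap ratios (z−y)/z: (58250−18000)/58250 = 0.6910; (58250−27000)/58250 = 0.5365; (58250−47000)/58250 = 0.1931; (58250−51000)/58250 = 0.1245.
Squared: 0.4775; 0.2878; 0.0373; 0.0155.
Sum = 0.818066; P₂ = 0.818066 / 10 = 0.0818.

0.0818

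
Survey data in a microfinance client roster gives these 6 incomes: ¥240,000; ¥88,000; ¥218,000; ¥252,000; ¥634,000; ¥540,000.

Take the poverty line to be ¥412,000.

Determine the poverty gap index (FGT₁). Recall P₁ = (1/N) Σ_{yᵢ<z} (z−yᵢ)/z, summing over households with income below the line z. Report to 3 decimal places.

0.344

Incomes under z: ¥88,000, ¥218,000, ¥240,000, ¥252,000 (q = 4 of N = 6).
Relative gaps: (412000−88000)/412000 = 0.7864; (412000−218000)/412000 = 0.4709; (412000−240000)/412000 = 0.4175; (412000−252000)/412000 = 0.3883.
Sum of shortfalls = 2.063107; P₁ averages over all N: 2.063107 / 6 = 0.344.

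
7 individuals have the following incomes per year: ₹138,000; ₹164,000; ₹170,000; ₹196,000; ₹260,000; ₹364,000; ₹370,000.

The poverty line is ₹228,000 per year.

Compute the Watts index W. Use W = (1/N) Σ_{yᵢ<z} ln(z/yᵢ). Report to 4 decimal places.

0.1823

Poor units: ₹138,000, ₹164,000, ₹170,000, ₹196,000 (q = 4 of N = 7).
Log shortfalls: ln(228000/138000) = 0.5021; ln(228000/164000) = 0.3295; ln(228000/170000) = 0.2935; ln(228000/196000) = 0.1512.
W = 1.276349 / 7 = 0.1823.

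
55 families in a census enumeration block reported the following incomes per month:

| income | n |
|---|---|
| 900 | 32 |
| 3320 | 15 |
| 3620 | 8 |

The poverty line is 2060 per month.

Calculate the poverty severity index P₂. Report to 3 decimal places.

Poor units: 32×900 (q = 32 of N = 55).
Shortfall ratios: (2060−900)/2060 = 0.5631 (×32).
Squared: 0.3171 (×32).
Sum = 10.146856; P₂ = 10.146856 / 55 = 0.184.

0.184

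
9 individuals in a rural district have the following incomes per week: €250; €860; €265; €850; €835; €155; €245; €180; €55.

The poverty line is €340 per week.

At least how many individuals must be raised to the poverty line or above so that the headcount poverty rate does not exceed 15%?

5

Currently q = 6 of N = 9 are below the line (H = 0.667).
A headcount ratio of at most 15% allows at most ⌊0.15 × 9⌋ = 1 poor individuals.
So at least 6 − 1 = 5 must be lifted.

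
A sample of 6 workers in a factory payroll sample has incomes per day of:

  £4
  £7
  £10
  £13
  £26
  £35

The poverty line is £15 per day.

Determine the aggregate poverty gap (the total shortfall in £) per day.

Poor units: £4, £7, £10, £13 (q = 4 of N = 6).
Individual gaps: 15−4 = 11; 15−7 = 8; 15−10 = 5; 15−13 = 2.
Aggregate gap = £26.

£26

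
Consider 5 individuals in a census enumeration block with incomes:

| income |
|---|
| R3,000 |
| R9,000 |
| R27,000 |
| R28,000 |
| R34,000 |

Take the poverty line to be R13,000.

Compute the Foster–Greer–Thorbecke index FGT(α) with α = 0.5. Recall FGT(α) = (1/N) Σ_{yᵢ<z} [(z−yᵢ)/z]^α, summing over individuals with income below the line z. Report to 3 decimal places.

0.286

Incomes under z: R3,000, R9,000 (q = 2 of N = 5).
Relative gaps: (13000−3000)/13000 = 0.7692; (13000−9000)/13000 = 0.3077.
Raised to α = 0.5: 0.87706; 0.55470.
Sum = 1.431758; FGT(0.5) = 1.431758 / 5 = 0.286.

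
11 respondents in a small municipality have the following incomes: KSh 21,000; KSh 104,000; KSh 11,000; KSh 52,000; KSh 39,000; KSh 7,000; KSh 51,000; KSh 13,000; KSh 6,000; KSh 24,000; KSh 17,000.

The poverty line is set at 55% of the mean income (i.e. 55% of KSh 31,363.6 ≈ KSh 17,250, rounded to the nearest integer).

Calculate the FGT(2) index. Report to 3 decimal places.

Below z: KSh 6,000, KSh 7,000, KSh 11,000, KSh 13,000, KSh 17,000 (q = 5 of N = 11).
Shortfall ratios: (17250−6000)/17250 = 0.6522; (17250−7000)/17250 = 0.5942; (17250−11000)/17250 = 0.3623; (17250−13000)/17250 = 0.2464; (17250−17000)/17250 = 0.0145.
Squared: 0.4253; 0.3531; 0.1313; 0.0607; 0.0002.
Sum = 0.970594; P₂ = 0.970594 / 11 = 0.088.

0.088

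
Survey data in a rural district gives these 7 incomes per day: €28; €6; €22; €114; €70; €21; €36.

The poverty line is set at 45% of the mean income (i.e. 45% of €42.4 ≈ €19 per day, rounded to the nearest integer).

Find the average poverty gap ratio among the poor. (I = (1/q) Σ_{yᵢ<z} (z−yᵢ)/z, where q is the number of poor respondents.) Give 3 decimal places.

0.684

Incomes under z: €6 (q = 1 of N = 7).
Relative gaps: 0.6842; sum = 0.684211.
I averages over the q = 1 poor units only: 0.684211 / 1 = 0.684.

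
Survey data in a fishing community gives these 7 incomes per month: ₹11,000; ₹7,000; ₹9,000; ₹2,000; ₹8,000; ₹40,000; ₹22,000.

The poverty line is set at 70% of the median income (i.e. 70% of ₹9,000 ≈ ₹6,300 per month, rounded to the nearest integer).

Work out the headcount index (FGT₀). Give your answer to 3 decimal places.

0.143

1 of the 7 respondents have income below ₹6,300.
H = 1/7 = 0.143.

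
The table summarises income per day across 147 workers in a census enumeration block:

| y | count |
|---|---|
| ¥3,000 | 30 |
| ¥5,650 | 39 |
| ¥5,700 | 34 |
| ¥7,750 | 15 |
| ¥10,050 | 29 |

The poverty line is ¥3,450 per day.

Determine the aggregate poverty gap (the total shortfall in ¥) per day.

¥13,500

Below z: 30×¥3,000 (q = 30 of N = 147).
Individual gaps: 30×(3450−3000) = 13500.
Aggregate gap = ¥13,500.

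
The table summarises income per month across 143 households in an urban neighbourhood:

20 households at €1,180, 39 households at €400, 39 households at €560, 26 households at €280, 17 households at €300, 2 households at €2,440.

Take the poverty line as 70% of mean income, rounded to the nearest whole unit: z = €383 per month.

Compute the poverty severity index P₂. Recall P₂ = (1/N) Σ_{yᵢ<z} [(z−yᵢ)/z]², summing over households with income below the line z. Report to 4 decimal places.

Below z: 26×€280, 17×€300 (q = 43 of N = 143).
Gap ratios (z−y)/z: (383−280)/383 = 0.2689 (×26); (383−300)/383 = 0.2167 (×17).
Squared: 0.0723 (×26); 0.0470 (×17).
Sum = 2.678776; P₂ = 2.678776 / 143 = 0.0187.

0.0187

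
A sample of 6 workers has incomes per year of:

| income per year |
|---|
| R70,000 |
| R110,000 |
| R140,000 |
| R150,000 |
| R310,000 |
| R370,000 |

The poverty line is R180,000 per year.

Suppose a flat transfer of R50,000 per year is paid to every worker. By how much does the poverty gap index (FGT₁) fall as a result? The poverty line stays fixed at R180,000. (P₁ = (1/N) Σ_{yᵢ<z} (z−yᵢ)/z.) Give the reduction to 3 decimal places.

Before: below the line — R70,000, R110,000, R140,000, R150,000; poverty gap index (FGT₁) = 0.23148.
After the R50,000 transfer: below the line — R120,000, R160,000; poverty gap index (FGT₁) = 0.07407.
Reduction = 0.23148 − 0.07407 = 0.157.

0.157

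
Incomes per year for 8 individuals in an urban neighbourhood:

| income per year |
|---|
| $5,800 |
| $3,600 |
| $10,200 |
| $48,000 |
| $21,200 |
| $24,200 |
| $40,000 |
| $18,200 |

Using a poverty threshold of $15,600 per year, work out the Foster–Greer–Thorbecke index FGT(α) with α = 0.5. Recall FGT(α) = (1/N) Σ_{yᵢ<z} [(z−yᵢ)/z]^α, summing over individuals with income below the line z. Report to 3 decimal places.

0.282

Below z: $3,600, $5,800, $10,200 (q = 3 of N = 8).
Relative gaps: (15600−3600)/15600 = 0.7692; (15600−5800)/15600 = 0.6282; (15600−10200)/15600 = 0.3462.
Raised to α = 0.5: 0.87706; 0.79259; 0.58835.
Sum = 2.258000; FGT(0.5) = 2.258000 / 8 = 0.282.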